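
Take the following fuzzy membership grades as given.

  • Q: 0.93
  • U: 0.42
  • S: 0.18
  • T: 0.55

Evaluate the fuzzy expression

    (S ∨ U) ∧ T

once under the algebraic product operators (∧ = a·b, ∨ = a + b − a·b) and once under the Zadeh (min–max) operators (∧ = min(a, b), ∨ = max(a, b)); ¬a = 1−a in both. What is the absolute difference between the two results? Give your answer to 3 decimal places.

0.132

Under algebraic product:
  S ∨ U = a + b − a·b on (0.1800, 0.4200) = 0.5244
  (S ∨ U) ∧ T = a·b on (0.5244, 0.5500) = 0.2884
  → value = 0.2884
Under Zadeh (min–max):
  S ∨ U = max(a, b) on (0.18, 0.42) = 0.42
  (S ∨ U) ∧ T = min(a, b) on (0.42, 0.55) = 0.42
  → value = 0.4200
|0.2884 − 0.4200| = 0.132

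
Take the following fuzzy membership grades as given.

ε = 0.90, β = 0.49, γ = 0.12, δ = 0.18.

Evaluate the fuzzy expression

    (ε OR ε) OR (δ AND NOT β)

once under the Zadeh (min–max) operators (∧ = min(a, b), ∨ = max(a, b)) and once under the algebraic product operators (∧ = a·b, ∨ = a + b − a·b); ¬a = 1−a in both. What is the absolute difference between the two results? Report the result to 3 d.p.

Under Zadeh (min–max):
  ε OR ε = max(a, b) on (0.90, 0.90) = 0.90
  NOT β = 1 − 0.49 = 0.51
  δ AND NOT β = min(a, b) on (0.18, 0.51) = 0.18
  (ε OR ε) OR (δ AND NOT β) = max(a, b) on (0.90, 0.18) = 0.90
  → value = 0.9000
Under algebraic product:
  ε OR ε = a + b − a·b on (0.9000, 0.9000) = 0.9900
  NOT β = 1 − 0.4900 = 0.5100
  δ AND NOT β = a·b on (0.1800, 0.5100) = 0.0918
  (ε OR ε) OR (δ AND NOT β) = a + b − a·b on (0.9900, 0.0918) = 0.9909
  → value = 0.9909
|0.9000 − 0.9909| = 0.091

0.091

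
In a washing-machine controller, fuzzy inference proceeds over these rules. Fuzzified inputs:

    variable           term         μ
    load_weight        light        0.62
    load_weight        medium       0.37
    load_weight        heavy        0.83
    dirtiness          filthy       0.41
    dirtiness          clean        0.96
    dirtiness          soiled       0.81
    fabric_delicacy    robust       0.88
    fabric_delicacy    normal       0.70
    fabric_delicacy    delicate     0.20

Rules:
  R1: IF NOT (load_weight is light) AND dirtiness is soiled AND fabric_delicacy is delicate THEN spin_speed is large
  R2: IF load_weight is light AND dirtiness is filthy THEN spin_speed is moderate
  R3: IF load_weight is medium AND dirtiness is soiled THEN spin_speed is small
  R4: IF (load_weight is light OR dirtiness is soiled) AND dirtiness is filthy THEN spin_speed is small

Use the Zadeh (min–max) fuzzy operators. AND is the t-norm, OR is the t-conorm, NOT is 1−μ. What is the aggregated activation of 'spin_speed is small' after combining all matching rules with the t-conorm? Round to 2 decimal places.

0.41

R1: ¬light=1−0.62=0.38, soiled=0.81, delicate=0.20; AND[min(a, b)] → w = 0.20
R2: light=0.62, filthy=0.41; AND[min(a, b)] → w = 0.41
R3: medium=0.37, soiled=0.81; AND[min(a, b)] → w = 0.37
R4: (light=0.62 OR soiled=0.81) = 0.81; AND[min(a, b)] with filthy=0.41 → w = 0.41
Rules with consequent 'small': {R3, R4} → strengths 0.37, 0.41
Aggregate via t-conorm [max(a, b)]: 0.41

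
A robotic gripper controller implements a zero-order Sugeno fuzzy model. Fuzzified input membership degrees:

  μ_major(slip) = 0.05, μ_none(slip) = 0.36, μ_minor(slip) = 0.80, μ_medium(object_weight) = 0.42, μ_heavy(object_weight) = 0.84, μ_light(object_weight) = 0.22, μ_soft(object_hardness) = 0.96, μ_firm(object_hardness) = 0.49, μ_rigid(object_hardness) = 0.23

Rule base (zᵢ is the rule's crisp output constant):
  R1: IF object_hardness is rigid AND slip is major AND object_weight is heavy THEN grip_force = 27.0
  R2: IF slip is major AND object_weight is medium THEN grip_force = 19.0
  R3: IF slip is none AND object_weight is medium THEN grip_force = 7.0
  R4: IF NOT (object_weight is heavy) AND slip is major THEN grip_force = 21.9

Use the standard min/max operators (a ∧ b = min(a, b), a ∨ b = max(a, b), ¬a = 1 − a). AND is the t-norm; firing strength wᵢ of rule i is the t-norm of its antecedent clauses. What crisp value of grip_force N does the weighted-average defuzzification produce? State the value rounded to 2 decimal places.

R1 (z=27.0): rigid=0.23, major=0.05, heavy=0.84; AND[min(a, b)] → w = 0.05
R2 (z=19.0): major=0.05, medium=0.42; AND[min(a, b)] → w = 0.05
R3 (z=7.0): none=0.36, medium=0.42; AND[min(a, b)] → w = 0.36
R4 (z=21.9): ¬heavy=1−0.84=0.16, major=0.05; AND[min(a, b)] → w = 0.05
Weighted average = (0.05·27.0 + 0.05·19.0 + 0.36·7.0 + 0.05·21.9) / (0.05 + 0.05 + 0.36 + 0.05)
  = 5.9150 / 0.5100 = 11.60

11.60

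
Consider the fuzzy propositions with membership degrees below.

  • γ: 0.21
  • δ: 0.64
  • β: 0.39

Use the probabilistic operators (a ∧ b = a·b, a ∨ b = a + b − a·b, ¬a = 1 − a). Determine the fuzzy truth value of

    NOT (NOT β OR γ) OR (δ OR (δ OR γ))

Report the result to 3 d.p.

NOT β = 1 − 0.3900 = 0.6100
NOT β OR γ = a + b − a·b on (0.6100, 0.2100) = 0.6919
NOT (NOT β OR γ) = 1 − 0.6919 = 0.3081
δ OR γ = a + b − a·b on (0.6400, 0.2100) = 0.7156
δ OR (δ OR γ) = a + b − a·b on (0.6400, 0.7156) = 0.8976
NOT (NOT β OR γ) OR (δ OR (δ OR γ)) = a + b − a·b on (0.3081, 0.8976) = 0.9292

0.929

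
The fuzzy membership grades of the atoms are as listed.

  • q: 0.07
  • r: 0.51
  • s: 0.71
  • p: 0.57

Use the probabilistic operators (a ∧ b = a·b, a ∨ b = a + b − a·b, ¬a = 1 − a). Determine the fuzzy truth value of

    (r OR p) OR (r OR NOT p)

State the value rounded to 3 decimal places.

0.941

r OR p = a + b − a·b on (0.5100, 0.5700) = 0.7893
NOT p = 1 − 0.5700 = 0.4300
r OR NOT p = a + b − a·b on (0.5100, 0.4300) = 0.7207
(r OR p) OR (r OR NOT p) = a + b − a·b on (0.7893, 0.7207) = 0.9412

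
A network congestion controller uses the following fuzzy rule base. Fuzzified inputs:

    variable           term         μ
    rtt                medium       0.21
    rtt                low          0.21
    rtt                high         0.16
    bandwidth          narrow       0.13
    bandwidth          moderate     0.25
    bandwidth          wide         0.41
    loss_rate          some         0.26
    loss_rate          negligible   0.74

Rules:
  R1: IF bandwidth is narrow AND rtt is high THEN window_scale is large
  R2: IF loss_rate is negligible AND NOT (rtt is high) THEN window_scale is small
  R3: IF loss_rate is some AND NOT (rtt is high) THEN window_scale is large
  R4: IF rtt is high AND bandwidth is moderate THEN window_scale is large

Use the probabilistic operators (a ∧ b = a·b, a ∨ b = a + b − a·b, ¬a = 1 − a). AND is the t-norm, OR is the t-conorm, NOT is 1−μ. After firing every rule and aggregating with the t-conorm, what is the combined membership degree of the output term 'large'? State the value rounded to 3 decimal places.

R1: narrow=0.13, high=0.16; AND[a·b] → w = 0.0208
R2: negligible=0.74, ¬high=1−0.16=0.84; AND[a·b] → w = 0.6216
R3: some=0.26, ¬high=1−0.16=0.84; AND[a·b] → w = 0.2184
R4: high=0.16, moderate=0.25; AND[a·b] → w = 0.0400
Rules with consequent 'large': {R1, R3, R4} → strengths 0.0208, 0.2184, 0.0400
Aggregate via t-conorm [a + b − a·b]: 0.2653

0.265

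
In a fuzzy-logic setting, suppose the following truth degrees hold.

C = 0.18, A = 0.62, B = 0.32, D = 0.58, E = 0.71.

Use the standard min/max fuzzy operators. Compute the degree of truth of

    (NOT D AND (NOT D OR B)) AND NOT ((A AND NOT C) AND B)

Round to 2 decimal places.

0.42

NOT D = 1 − 0.58 = 0.42
NOT D = 1 − 0.58 = 0.42
NOT D OR B = max(a, b) on (0.42, 0.32) = 0.42
NOT D AND (NOT D OR B) = min(a, b) on (0.42, 0.42) = 0.42
NOT C = 1 − 0.18 = 0.82
A AND NOT C = min(a, b) on (0.62, 0.82) = 0.62
(A AND NOT C) AND B = min(a, b) on (0.62, 0.32) = 0.32
NOT ((A AND NOT C) AND B) = 1 − 0.32 = 0.68
(NOT D AND (NOT D OR B)) AND NOT ((A AND NOT C) AND B) = min(a, b) on (0.42, 0.68) = 0.42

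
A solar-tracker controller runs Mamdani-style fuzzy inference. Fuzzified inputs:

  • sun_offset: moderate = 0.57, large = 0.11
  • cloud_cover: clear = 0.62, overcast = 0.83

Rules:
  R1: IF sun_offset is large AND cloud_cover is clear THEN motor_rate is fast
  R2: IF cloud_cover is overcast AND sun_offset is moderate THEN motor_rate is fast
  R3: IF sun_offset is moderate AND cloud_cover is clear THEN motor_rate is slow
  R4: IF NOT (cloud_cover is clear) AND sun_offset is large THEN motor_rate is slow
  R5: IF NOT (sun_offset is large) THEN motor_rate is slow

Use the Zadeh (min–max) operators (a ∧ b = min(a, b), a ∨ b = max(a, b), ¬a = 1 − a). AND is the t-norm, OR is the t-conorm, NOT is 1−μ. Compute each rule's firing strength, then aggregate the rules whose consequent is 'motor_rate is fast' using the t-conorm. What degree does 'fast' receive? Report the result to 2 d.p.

0.57

R1: large=0.11, clear=0.62; AND[min(a, b)] → w = 0.11
R2: overcast=0.83, moderate=0.57; AND[min(a, b)] → w = 0.57
R3: moderate=0.57, clear=0.62; AND[min(a, b)] → w = 0.57
R4: ¬clear=1−0.62=0.38, large=0.11; AND[min(a, b)] → w = 0.11
R5: ¬large=1−0.11=0.89 → w = 0.89
Rules with consequent 'fast': {R1, R2} → strengths 0.11, 0.57
Aggregate via t-conorm [max(a, b)]: 0.57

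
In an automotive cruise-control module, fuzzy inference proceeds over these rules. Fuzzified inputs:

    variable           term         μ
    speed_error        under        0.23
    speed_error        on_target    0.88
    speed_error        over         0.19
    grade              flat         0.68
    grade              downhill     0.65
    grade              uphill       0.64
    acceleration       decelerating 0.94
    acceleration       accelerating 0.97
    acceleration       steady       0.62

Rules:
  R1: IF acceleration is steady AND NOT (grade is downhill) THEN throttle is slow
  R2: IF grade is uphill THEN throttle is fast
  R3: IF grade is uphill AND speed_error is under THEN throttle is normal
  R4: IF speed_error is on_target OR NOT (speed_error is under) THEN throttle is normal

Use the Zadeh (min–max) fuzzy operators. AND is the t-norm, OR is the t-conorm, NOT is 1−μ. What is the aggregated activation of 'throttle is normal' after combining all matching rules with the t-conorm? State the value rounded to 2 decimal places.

0.88

R1: steady=0.62, ¬downhill=1−0.65=0.35; AND[min(a, b)] → w = 0.35
R2: uphill=0.64 → w = 0.64
R3: uphill=0.64, under=0.23; AND[min(a, b)] → w = 0.23
R4: on_target=0.88, ¬under=1−0.23=0.77; OR[max(a, b)] → w = 0.88
Rules with consequent 'normal': {R3, R4} → strengths 0.23, 0.88
Aggregate via t-conorm [max(a, b)]: 0.88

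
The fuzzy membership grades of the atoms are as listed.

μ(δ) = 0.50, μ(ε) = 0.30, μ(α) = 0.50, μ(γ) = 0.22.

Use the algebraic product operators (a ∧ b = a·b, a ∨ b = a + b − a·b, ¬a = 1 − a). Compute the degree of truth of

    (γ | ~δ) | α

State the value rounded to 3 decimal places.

0.805

~δ = 1 − 0.5000 = 0.5000
γ | ~δ = a + b − a·b on (0.2200, 0.5000) = 0.6100
(γ | ~δ) | α = a + b − a·b on (0.6100, 0.5000) = 0.8050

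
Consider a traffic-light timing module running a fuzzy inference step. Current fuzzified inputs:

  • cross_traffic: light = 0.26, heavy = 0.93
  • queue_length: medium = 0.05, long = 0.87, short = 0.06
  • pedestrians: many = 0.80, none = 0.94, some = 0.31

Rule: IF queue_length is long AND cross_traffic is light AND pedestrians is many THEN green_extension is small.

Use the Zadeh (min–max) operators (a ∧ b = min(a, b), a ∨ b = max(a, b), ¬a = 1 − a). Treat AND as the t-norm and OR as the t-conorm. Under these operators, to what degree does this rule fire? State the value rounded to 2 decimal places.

0.26

firing strength: long=0.87, light=0.26, many=0.80; AND[min(a, b)] → w = 0.26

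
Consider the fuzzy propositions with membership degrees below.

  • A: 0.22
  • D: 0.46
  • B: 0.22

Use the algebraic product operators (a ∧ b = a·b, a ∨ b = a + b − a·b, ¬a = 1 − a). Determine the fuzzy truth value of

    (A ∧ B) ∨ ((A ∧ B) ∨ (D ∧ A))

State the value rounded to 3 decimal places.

A ∧ B = a·b on (0.2200, 0.2200) = 0.0484
A ∧ B = a·b on (0.2200, 0.2200) = 0.0484
D ∧ A = a·b on (0.4600, 0.2200) = 0.1012
(A ∧ B) ∨ (D ∧ A) = a + b − a·b on (0.0484, 0.1012) = 0.1447
(A ∧ B) ∨ ((A ∧ B) ∨ (D ∧ A)) = a + b − a·b on (0.0484, 0.1447) = 0.1861

0.186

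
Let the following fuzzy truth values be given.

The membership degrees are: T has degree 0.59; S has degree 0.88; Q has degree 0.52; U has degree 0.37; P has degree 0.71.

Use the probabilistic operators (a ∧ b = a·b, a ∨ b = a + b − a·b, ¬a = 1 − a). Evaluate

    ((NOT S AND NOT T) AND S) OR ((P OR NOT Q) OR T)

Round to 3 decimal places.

0.941

NOT S = 1 − 0.8800 = 0.1200
NOT T = 1 − 0.5900 = 0.4100
NOT S AND NOT T = a·b on (0.1200, 0.4100) = 0.0492
(NOT S AND NOT T) AND S = a·b on (0.0492, 0.8800) = 0.0433
NOT Q = 1 − 0.5200 = 0.4800
P OR NOT Q = a + b − a·b on (0.7100, 0.4800) = 0.8492
(P OR NOT Q) OR T = a + b − a·b on (0.8492, 0.5900) = 0.9382
((NOT S AND NOT T) AND S) OR ((P OR NOT Q) OR T) = a + b − a·b on (0.0433, 0.9382) = 0.9408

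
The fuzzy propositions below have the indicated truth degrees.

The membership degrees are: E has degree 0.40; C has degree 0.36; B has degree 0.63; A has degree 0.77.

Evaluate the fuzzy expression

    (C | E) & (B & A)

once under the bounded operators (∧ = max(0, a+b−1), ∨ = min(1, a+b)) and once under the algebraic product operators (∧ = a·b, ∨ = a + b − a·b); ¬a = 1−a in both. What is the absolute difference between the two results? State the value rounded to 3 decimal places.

0.139

Under bounded:
  C | E = min(1, a+b) on (0.36, 0.40) = 0.76
  B & A = max(0, a+b−1) on (0.63, 0.77) = 0.40
  (C | E) & (B & A) = max(0, a+b−1) on (0.76, 0.40) = 0.16
  → value = 0.1600
Under algebraic product:
  C | E = a + b − a·b on (0.3600, 0.4000) = 0.6160
  B & A = a·b on (0.6300, 0.7700) = 0.4851
  (C | E) & (B & A) = a·b on (0.6160, 0.4851) = 0.2988
  → value = 0.2988
|0.1600 − 0.2988| = 0.139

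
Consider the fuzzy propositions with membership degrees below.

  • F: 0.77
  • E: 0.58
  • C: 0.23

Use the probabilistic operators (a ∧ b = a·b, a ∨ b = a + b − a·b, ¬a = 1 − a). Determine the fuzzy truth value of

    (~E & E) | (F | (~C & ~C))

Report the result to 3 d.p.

0.929

~E = 1 − 0.5800 = 0.4200
~E & E = a·b on (0.4200, 0.5800) = 0.2436
~C = 1 − 0.2300 = 0.7700
~C = 1 − 0.2300 = 0.7700
~C & ~C = a·b on (0.7700, 0.7700) = 0.5929
F | (~C & ~C) = a + b − a·b on (0.7700, 0.5929) = 0.9064
(~E & E) | (F | (~C & ~C)) = a + b − a·b on (0.2436, 0.9064) = 0.9292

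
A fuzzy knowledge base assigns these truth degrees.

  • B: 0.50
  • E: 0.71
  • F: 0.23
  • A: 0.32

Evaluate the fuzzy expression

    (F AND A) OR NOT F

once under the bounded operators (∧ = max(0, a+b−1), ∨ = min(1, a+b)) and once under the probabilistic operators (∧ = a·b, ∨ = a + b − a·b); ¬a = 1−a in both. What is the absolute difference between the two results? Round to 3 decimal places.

Under bounded:
  F AND A = max(0, a+b−1) on (0.23, 0.32) = 0.00
  NOT F = 1 − 0.23 = 0.77
  (F AND A) OR NOT F = min(1, a+b) on (0.00, 0.77) = 0.77
  → value = 0.7700
Under probabilistic:
  F AND A = a·b on (0.2300, 0.3200) = 0.0736
  NOT F = 1 − 0.2300 = 0.7700
  (F AND A) OR NOT F = a + b − a·b on (0.0736, 0.7700) = 0.7869
  → value = 0.7869
|0.7700 − 0.7869| = 0.017

0.017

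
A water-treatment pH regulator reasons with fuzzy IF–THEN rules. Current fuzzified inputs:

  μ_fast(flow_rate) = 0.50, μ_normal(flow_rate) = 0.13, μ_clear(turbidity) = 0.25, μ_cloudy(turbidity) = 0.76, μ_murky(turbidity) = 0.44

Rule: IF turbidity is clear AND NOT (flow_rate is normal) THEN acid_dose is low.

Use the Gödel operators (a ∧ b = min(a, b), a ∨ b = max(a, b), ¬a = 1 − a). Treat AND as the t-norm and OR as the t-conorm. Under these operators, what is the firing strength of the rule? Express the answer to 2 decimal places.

0.25

firing strength: clear=0.25, ¬normal=1−0.13=0.87; AND[min(a, b)] → w = 0.25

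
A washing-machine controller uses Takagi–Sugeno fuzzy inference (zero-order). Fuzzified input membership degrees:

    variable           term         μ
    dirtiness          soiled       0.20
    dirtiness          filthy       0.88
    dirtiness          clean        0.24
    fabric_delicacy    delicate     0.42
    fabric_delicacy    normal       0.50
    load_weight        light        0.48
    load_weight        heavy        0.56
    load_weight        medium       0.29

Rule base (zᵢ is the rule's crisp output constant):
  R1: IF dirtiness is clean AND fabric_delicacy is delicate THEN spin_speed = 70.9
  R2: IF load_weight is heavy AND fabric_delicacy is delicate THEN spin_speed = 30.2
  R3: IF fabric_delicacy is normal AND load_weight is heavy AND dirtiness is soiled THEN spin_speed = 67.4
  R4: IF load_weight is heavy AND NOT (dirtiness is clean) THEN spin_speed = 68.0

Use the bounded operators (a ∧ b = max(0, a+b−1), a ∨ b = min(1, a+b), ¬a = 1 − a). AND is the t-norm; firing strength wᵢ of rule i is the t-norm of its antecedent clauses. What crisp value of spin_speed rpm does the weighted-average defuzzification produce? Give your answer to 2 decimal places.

R1 (z=70.9): clean=0.24, delicate=0.42; AND[max(0, a+b−1)] → w = 0.00
R2 (z=30.2): heavy=0.56, delicate=0.42; AND[max(0, a+b−1)] → w = 0.00
R3 (z=67.4): normal=0.50, heavy=0.56, soiled=0.20; AND[max(0, a+b−1)] → w = 0.00
R4 (z=68.0): heavy=0.56, ¬clean=1−0.24=0.76; AND[max(0, a+b−1)] → w = 0.32
Weighted average = (0.00·70.9 + 0.00·30.2 + 0.00·67.4 + 0.32·68.0) / (0.00 + 0.00 + 0.00 + 0.32)
  = 21.7600 / 0.3200 = 68.00

68.00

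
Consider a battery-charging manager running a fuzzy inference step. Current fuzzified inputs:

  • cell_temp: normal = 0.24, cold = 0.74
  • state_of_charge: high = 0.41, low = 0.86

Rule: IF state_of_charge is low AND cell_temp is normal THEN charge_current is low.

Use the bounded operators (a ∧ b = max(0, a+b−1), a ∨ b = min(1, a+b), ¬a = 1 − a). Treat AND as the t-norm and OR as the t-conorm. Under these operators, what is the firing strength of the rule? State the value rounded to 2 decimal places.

0.10

firing strength: low=0.86, normal=0.24; AND[max(0, a+b−1)] → w = 0.10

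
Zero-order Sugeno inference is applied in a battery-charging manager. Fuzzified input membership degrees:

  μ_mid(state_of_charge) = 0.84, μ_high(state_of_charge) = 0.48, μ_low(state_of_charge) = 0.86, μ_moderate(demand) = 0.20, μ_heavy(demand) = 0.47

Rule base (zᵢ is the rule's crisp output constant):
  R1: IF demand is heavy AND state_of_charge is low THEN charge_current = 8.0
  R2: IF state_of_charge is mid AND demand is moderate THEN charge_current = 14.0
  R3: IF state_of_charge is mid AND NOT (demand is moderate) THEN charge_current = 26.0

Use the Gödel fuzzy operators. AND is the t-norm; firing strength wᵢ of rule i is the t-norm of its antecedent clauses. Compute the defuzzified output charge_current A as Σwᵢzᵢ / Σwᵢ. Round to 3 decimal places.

18.612

R1 (z=8.0): heavy=0.47, low=0.86; AND[min(a, b)] → w = 0.47
R2 (z=14.0): mid=0.84, moderate=0.20; AND[min(a, b)] → w = 0.20
R3 (z=26.0): mid=0.84, ¬moderate=1−0.20=0.80; AND[min(a, b)] → w = 0.80
Weighted average = (0.47·8.0 + 0.20·14.0 + 0.80·26.0) / (0.47 + 0.20 + 0.80)
  = 27.3600 / 1.4700 = 18.612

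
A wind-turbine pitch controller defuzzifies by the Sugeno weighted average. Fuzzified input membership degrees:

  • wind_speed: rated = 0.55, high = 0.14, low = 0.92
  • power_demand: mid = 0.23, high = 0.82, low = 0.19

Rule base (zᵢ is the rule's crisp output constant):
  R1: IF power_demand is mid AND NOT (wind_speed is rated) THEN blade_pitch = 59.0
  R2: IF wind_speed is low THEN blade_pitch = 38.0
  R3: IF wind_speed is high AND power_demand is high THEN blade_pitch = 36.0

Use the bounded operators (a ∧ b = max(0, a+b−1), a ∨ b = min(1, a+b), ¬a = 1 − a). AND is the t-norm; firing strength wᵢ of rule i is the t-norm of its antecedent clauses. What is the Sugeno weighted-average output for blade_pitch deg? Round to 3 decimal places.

38.000

R1 (z=59.0): mid=0.23, ¬rated=1−0.55=0.45; AND[max(0, a+b−1)] → w = 0.00
R2 (z=38.0): low=0.92 → w = 0.92
R3 (z=36.0): high=0.14, high=0.82; AND[max(0, a+b−1)] → w = 0.00
Weighted average = (0.00·59.0 + 0.92·38.0 + 0.00·36.0) / (0.00 + 0.92 + 0.00)
  = 34.9600 / 0.9200 = 38.000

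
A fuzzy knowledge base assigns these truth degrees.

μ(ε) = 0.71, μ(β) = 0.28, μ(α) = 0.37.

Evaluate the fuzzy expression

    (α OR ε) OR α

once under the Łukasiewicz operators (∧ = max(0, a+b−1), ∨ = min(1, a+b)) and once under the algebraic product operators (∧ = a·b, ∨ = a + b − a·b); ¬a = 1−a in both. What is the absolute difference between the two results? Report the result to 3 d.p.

Under Łukasiewicz:
  α OR ε = min(1, a+b) on (0.37, 0.71) = 1.00
  (α OR ε) OR α = min(1, a+b) on (1.00, 0.37) = 1.00
  → value = 1.0000
Under algebraic product:
  α OR ε = a + b − a·b on (0.3700, 0.7100) = 0.8173
  (α OR ε) OR α = a + b − a·b on (0.8173, 0.3700) = 0.8849
  → value = 0.8849
|1.0000 − 0.8849| = 0.115

0.115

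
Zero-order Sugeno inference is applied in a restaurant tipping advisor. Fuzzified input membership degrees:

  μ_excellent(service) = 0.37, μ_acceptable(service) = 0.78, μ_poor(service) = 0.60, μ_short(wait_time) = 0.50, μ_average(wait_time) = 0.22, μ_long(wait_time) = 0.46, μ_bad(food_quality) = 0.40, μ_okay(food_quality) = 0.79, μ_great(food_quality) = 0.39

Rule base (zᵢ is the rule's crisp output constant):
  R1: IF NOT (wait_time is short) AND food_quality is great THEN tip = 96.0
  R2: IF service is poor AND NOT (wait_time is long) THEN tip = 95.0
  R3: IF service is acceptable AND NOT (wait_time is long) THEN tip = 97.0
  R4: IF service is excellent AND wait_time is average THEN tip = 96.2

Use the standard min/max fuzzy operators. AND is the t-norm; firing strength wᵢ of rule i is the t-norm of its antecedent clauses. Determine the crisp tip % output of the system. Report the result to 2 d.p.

96.03

R1 (z=96.0): ¬short=1−0.50=0.50, great=0.39; AND[min(a, b)] → w = 0.39
R2 (z=95.0): poor=0.60, ¬long=1−0.46=0.54; AND[min(a, b)] → w = 0.54
R3 (z=97.0): acceptable=0.78, ¬long=1−0.46=0.54; AND[min(a, b)] → w = 0.54
R4 (z=96.2): excellent=0.37, average=0.22; AND[min(a, b)] → w = 0.22
Weighted average = (0.39·96.0 + 0.54·95.0 + 0.54·97.0 + 0.22·96.2) / (0.39 + 0.54 + 0.54 + 0.22)
  = 162.2840 / 1.6900 = 96.03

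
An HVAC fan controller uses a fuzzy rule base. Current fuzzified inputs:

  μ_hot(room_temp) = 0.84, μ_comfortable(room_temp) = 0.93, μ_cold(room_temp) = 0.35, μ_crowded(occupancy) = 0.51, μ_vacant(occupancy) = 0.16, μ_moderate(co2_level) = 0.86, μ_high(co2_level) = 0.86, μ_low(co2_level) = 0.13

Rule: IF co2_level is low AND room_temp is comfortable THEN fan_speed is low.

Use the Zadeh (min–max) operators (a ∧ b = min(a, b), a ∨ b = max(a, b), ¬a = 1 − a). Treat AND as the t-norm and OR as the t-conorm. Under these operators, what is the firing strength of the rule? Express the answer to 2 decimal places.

0.13

firing strength: low=0.13, comfortable=0.93; AND[min(a, b)] → w = 0.13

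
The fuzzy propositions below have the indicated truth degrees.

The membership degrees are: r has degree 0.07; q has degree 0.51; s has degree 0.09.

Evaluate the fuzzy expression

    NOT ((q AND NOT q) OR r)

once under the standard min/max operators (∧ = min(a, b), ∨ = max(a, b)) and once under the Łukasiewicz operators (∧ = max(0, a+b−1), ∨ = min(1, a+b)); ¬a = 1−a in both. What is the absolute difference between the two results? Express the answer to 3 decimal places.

Under standard min/max:
  NOT q = 1 − 0.51 = 0.49
  q AND NOT q = min(a, b) on (0.51, 0.49) = 0.49
  (q AND NOT q) OR r = max(a, b) on (0.49, 0.07) = 0.49
  NOT ((q AND NOT q) OR r) = 1 − 0.49 = 0.51
  → value = 0.5100
Under Łukasiewicz:
  NOT q = 1 − 0.51 = 0.49
  q AND NOT q = max(0, a+b−1) on (0.51, 0.49) = 0.00
  (q AND NOT q) OR r = min(1, a+b) on (0.00, 0.07) = 0.07
  NOT ((q AND NOT q) OR r) = 1 − 0.07 = 0.93
  → value = 0.9300
|0.5100 − 0.9300| = 0.420

0.420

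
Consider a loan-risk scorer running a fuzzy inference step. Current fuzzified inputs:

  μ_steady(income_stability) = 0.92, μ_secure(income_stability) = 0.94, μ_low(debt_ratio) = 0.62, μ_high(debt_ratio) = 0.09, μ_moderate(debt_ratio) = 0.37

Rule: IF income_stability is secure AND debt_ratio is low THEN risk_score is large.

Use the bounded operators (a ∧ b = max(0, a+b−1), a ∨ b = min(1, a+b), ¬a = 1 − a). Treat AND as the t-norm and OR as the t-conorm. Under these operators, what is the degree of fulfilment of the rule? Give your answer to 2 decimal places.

firing strength: secure=0.94, low=0.62; AND[max(0, a+b−1)] → w = 0.56

0.56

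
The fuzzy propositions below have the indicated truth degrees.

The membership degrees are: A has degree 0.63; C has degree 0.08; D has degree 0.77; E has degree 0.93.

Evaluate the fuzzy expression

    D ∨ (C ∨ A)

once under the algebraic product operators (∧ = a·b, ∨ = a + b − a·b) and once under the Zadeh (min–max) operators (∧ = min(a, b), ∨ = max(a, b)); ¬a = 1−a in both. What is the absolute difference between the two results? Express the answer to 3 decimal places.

0.152

Under algebraic product:
  C ∨ A = a + b − a·b on (0.0800, 0.6300) = 0.6596
  D ∨ (C ∨ A) = a + b − a·b on (0.7700, 0.6596) = 0.9217
  → value = 0.9217
Under Zadeh (min–max):
  C ∨ A = max(a, b) on (0.08, 0.63) = 0.63
  D ∨ (C ∨ A) = max(a, b) on (0.77, 0.63) = 0.77
  → value = 0.7700
|0.9217 − 0.7700| = 0.152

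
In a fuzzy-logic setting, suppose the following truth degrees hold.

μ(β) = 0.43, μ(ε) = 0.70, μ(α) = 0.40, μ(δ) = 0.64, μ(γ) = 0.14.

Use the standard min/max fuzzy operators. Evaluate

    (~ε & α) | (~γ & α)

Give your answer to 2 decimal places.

0.40

~ε = 1 − 0.70 = 0.30
~ε & α = min(a, b) on (0.30, 0.40) = 0.30
~γ = 1 − 0.14 = 0.86
~γ & α = min(a, b) on (0.86, 0.40) = 0.40
(~ε & α) | (~γ & α) = max(a, b) on (0.30, 0.40) = 0.40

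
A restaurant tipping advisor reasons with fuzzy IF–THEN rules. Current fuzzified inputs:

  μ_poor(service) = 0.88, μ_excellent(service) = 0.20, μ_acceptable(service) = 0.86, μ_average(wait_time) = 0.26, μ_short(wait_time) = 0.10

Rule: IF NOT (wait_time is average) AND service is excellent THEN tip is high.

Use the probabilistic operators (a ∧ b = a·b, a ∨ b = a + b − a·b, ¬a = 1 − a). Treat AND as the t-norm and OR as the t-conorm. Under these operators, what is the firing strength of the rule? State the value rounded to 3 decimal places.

0.148

firing strength: ¬average=1−0.26=0.74, excellent=0.20; AND[a·b] → w = 0.1480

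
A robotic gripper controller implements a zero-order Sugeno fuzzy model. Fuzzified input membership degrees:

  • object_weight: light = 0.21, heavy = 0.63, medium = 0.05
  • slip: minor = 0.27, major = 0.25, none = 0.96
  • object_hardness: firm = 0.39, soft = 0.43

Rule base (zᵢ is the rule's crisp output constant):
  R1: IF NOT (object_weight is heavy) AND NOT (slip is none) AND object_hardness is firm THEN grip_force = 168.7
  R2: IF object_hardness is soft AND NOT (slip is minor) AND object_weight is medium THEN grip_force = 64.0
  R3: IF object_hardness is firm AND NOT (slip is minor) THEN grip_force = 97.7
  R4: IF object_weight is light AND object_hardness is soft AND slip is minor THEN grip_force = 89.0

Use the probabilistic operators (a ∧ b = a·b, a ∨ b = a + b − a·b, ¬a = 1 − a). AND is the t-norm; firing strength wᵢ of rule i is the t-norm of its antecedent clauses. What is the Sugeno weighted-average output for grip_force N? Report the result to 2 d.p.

R1 (z=168.7): ¬heavy=1−0.63=0.37, ¬none=1−0.96=0.04, firm=0.39; AND[a·b] → w = 0.0058
R2 (z=64.0): soft=0.43, ¬minor=1−0.27=0.73, medium=0.05; AND[a·b] → w = 0.0157
R3 (z=97.7): firm=0.39, ¬minor=1−0.27=0.73; AND[a·b] → w = 0.2847
R4 (z=89.0): light=0.21, soft=0.43, minor=0.27; AND[a·b] → w = 0.0244
Weighted average = (0.0058·168.7 + 0.0157·64.0 + 0.2847·97.7 + 0.0244·89.0) / (0.0058 + 0.0157 + 0.2847 + 0.0244)
  = 31.9633 / 0.3305 = 96.70

96.70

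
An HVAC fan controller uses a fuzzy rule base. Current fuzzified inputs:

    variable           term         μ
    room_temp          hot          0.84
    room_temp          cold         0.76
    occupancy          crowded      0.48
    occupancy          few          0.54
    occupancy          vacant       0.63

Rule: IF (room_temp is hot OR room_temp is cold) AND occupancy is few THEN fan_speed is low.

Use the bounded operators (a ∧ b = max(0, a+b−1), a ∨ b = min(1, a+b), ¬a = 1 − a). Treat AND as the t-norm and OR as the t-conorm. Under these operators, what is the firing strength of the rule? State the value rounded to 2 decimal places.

firing strength: (hot=0.84 OR cold=0.76) = 1.00; AND[max(0, a+b−1)] with few=0.54 → w = 0.54

0.54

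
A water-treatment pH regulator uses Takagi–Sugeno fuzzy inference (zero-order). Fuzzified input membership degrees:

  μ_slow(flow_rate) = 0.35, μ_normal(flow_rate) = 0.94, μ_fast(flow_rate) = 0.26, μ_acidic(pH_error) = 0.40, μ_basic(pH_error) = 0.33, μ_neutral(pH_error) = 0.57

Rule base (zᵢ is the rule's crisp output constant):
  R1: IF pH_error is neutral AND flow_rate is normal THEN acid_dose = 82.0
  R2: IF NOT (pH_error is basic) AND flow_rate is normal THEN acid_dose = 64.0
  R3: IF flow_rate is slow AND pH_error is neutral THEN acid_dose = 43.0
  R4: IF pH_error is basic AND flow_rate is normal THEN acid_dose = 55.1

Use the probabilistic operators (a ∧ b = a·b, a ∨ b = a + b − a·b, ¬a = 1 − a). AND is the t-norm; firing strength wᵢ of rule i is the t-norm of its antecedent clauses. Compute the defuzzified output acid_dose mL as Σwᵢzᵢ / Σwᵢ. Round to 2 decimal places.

R1 (z=82.0): neutral=0.57, normal=0.94; AND[a·b] → w = 0.5358
R2 (z=64.0): ¬basic=1−0.33=0.67, normal=0.94; AND[a·b] → w = 0.6298
R3 (z=43.0): slow=0.35, neutral=0.57; AND[a·b] → w = 0.1995
R4 (z=55.1): basic=0.33, normal=0.94; AND[a·b] → w = 0.3102
Weighted average = (0.5358·82.0 + 0.6298·64.0 + 0.1995·43.0 + 0.3102·55.1) / (0.5358 + 0.6298 + 0.1995 + 0.3102)
  = 109.9133 / 1.6753 = 65.61

65.61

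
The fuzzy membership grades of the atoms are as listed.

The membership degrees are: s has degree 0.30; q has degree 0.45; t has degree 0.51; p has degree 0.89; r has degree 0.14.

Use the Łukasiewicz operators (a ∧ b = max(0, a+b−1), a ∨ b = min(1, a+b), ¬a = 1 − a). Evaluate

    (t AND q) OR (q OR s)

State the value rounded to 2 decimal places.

t AND q = max(0, a+b−1) on (0.51, 0.45) = 0.00
q OR s = min(1, a+b) on (0.45, 0.30) = 0.75
(t AND q) OR (q OR s) = min(1, a+b) on (0.00, 0.75) = 0.75

0.75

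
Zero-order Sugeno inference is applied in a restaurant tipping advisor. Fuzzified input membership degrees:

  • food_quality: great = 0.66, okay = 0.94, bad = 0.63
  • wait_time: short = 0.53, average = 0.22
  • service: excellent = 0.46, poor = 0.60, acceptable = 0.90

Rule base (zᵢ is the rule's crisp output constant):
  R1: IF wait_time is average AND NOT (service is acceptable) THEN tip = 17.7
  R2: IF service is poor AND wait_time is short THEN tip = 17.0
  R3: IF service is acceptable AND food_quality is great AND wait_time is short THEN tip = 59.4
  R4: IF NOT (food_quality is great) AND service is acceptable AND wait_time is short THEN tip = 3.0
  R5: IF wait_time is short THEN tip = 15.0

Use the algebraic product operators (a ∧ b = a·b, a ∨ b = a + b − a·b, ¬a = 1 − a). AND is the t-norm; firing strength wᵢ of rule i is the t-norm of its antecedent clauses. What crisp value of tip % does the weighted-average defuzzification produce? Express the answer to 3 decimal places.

R1 (z=17.7): average=0.22, ¬acceptable=1−0.90=0.10; AND[a·b] → w = 0.0220
R2 (z=17.0): poor=0.60, short=0.53; AND[a·b] → w = 0.3180
R3 (z=59.4): acceptable=0.90, great=0.66, short=0.53; AND[a·b] → w = 0.3148
R4 (z=3.0): ¬great=1−0.66=0.34, acceptable=0.90, short=0.53; AND[a·b] → w = 0.1622
R5 (z=15.0): short=0.53 → w = 0.5300
Weighted average = (0.0220·17.7 + 0.3180·17.0 + 0.3148·59.4 + 0.1622·3.0 + 0.5300·15.0) / (0.0220 + 0.3180 + 0.3148 + 0.1622 + 0.5300)
  = 32.9322 / 1.3470 = 24.449

24.449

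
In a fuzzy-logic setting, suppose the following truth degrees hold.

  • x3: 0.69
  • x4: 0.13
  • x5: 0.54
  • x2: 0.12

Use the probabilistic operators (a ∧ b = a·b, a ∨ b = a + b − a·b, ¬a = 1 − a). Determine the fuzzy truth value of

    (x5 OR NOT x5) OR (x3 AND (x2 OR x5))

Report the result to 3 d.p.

0.854

NOT x5 = 1 − 0.5400 = 0.4600
x5 OR NOT x5 = a + b − a·b on (0.5400, 0.4600) = 0.7516
x2 OR x5 = a + b − a·b on (0.1200, 0.5400) = 0.5952
x3 AND (x2 OR x5) = a·b on (0.6900, 0.5952) = 0.4107
(x5 OR NOT x5) OR (x3 AND (x2 OR x5)) = a + b − a·b on (0.7516, 0.4107) = 0.8536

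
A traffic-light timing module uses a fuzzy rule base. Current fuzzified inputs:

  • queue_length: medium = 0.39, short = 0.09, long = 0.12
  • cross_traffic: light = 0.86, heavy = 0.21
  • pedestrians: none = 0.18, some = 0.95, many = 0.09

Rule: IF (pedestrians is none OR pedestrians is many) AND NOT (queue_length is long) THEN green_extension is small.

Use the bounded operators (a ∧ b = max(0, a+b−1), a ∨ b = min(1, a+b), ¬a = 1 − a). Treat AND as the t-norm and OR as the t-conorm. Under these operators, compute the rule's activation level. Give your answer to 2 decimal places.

0.15

firing strength: (none=0.18 OR many=0.09) = 0.27; AND[max(0, a+b−1)] with ¬long=1−0.12=0.88 → w = 0.15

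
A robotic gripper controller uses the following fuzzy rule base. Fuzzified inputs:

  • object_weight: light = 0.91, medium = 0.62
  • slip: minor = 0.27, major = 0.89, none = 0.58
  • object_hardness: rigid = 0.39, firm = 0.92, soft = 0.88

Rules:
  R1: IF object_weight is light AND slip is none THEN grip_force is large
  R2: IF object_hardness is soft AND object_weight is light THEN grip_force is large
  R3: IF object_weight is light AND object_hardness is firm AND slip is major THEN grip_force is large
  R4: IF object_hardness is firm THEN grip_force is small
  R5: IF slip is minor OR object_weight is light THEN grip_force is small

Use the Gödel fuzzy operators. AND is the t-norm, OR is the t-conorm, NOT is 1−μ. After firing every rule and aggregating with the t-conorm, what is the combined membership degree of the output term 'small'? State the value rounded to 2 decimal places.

R1: light=0.91, none=0.58; AND[min(a, b)] → w = 0.58
R2: soft=0.88, light=0.91; AND[min(a, b)] → w = 0.88
R3: light=0.91, firm=0.92, major=0.89; AND[min(a, b)] → w = 0.89
R4: firm=0.92 → w = 0.92
R5: minor=0.27, light=0.91; OR[max(a, b)] → w = 0.91
Rules with consequent 'small': {R4, R5} → strengths 0.92, 0.91
Aggregate via t-conorm [max(a, b)]: 0.92

0.92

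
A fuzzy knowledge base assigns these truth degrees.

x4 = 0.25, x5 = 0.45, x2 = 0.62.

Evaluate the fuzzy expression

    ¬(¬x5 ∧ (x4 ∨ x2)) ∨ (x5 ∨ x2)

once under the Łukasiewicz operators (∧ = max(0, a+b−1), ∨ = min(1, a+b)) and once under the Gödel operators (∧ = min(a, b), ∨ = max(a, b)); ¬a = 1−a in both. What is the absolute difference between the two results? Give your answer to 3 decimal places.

0.380

Under Łukasiewicz:
  ¬x5 = 1 − 0.45 = 0.55
  x4 ∨ x2 = min(1, a+b) on (0.25, 0.62) = 0.87
  ¬x5 ∧ (x4 ∨ x2) = max(0, a+b−1) on (0.55, 0.87) = 0.42
  ¬(¬x5 ∧ (x4 ∨ x2)) = 1 − 0.42 = 0.58
  x5 ∨ x2 = min(1, a+b) on (0.45, 0.62) = 1.00
  ¬(¬x5 ∧ (x4 ∨ x2)) ∨ (x5 ∨ x2) = min(1, a+b) on (0.58, 1.00) = 1.00
  → value = 1.0000
Under Gödel:
  ¬x5 = 1 − 0.45 = 0.55
  x4 ∨ x2 = max(a, b) on (0.25, 0.62) = 0.62
  ¬x5 ∧ (x4 ∨ x2) = min(a, b) on (0.55, 0.62) = 0.55
  ¬(¬x5 ∧ (x4 ∨ x2)) = 1 − 0.55 = 0.45
  x5 ∨ x2 = max(a, b) on (0.45, 0.62) = 0.62
  ¬(¬x5 ∧ (x4 ∨ x2)) ∨ (x5 ∨ x2) = max(a, b) on (0.45, 0.62) = 0.62
  → value = 0.6200
|1.0000 − 0.6200| = 0.380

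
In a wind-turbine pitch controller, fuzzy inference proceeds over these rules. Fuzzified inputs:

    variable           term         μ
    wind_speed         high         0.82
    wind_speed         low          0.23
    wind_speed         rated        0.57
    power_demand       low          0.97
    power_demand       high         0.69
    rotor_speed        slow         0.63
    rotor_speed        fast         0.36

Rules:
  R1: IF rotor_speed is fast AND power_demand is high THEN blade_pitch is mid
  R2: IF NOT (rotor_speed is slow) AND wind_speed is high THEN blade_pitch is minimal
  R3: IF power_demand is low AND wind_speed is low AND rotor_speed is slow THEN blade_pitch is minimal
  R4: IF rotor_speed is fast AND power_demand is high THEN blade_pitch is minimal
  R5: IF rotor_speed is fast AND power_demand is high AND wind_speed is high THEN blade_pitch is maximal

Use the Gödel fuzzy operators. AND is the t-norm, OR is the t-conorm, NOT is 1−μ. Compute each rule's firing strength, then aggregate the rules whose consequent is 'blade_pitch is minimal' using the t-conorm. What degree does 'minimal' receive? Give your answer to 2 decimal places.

0.37

R1: fast=0.36, high=0.69; AND[min(a, b)] → w = 0.36
R2: ¬slow=1−0.63=0.37, high=0.82; AND[min(a, b)] → w = 0.37
R3: low=0.97, low=0.23, slow=0.63; AND[min(a, b)] → w = 0.23
R4: fast=0.36, high=0.69; AND[min(a, b)] → w = 0.36
R5: fast=0.36, high=0.69, high=0.82; AND[min(a, b)] → w = 0.36
Rules with consequent 'minimal': {R2, R3, R4} → strengths 0.37, 0.23, 0.36
Aggregate via t-conorm [max(a, b)]: 0.37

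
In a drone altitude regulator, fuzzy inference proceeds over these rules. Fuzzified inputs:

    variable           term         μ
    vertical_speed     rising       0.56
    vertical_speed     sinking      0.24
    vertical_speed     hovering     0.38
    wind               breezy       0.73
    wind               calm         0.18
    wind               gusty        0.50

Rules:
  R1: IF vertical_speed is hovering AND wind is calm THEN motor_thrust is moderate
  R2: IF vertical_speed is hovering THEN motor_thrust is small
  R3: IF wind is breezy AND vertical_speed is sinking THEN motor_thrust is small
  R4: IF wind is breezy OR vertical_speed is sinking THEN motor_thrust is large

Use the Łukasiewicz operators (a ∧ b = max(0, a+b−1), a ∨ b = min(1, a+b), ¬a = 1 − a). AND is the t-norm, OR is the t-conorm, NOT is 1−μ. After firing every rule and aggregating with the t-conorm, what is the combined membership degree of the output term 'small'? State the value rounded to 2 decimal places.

0.38

R1: hovering=0.38, calm=0.18; AND[max(0, a+b−1)] → w = 0.00
R2: hovering=0.38 → w = 0.38
R3: breezy=0.73, sinking=0.24; AND[max(0, a+b−1)] → w = 0.00
R4: breezy=0.73, sinking=0.24; OR[min(1, a+b)] → w = 0.97
Rules with consequent 'small': {R2, R3} → strengths 0.38, 0.00
Aggregate via t-conorm [min(1, a+b)]: 0.38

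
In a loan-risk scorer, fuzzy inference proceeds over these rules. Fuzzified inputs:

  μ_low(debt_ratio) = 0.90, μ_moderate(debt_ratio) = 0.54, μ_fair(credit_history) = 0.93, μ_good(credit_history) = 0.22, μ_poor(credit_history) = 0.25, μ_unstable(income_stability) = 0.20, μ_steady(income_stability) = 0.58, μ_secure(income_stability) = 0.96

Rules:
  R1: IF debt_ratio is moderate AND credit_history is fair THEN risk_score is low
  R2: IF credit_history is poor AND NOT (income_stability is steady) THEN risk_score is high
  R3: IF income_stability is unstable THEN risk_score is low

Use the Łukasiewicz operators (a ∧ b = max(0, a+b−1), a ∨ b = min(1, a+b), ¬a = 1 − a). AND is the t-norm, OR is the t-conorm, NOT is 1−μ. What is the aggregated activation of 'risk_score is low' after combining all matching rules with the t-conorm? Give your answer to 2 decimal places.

0.67

R1: moderate=0.54, fair=0.93; AND[max(0, a+b−1)] → w = 0.47
R2: poor=0.25, ¬steady=1−0.58=0.42; AND[max(0, a+b−1)] → w = 0.00
R3: unstable=0.20 → w = 0.20
Rules with consequent 'low': {R1, R3} → strengths 0.47, 0.20
Aggregate via t-conorm [min(1, a+b)]: 0.67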